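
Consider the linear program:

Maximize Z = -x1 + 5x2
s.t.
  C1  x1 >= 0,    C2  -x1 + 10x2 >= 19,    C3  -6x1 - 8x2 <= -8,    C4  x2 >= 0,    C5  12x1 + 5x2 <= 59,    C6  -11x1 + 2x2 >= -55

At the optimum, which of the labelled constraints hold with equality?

Vertices and Z = -x1 + 5x2:
  (0, 19/10) → Z = 19/2
  (0, 59/5) → Z = 59
  (99/25, 287/125) → Z = 188/25

The maximum is at (0, 59/5). Substituting into each constraint, equality holds for C1 and C5; the remaining constraints have slack.

C1 and C5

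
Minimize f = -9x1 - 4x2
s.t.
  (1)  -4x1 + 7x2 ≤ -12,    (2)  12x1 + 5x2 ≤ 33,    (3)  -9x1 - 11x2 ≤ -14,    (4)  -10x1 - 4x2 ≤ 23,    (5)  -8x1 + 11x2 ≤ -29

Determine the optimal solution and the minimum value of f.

Corner points and f = -9x1 - 4x2:
  (293/87, -43/29) → f = -707/29
  (127/43, -21/43) → f = -1059/43
  (43/17, -149/187) → f = -3661/187

The binding constraints are 12x1 + 5x2 = 33 and -8x1 + 11x2 = -29.
Solving simultaneously gives x1 = 127/43, x2 = -21/43.

x1 = 127/43, x2 = -21/43, minimum f = -1059/43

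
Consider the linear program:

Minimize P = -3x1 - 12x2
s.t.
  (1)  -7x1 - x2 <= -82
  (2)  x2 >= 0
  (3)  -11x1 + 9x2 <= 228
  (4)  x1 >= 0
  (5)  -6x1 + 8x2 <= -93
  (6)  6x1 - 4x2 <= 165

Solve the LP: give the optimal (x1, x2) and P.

Corner points and P = -3x1 - 12x2:
  (31/2, 0) → P = -93/2
  (55/2, 0) → P = -165/2
  (79/2, 18) → P = -669/2

The binding constraints are -6x1 + 8x2 = -93 and 6x1 - 4x2 = 165.
Solving simultaneously gives x1 = 79/2, x2 = 18.

x1 = 79/2, x2 = 18, minimum P = -669/2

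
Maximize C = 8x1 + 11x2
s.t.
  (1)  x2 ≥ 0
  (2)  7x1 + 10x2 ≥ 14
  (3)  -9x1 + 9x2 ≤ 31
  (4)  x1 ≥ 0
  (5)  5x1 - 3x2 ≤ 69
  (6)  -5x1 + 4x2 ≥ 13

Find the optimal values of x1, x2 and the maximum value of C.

Corner points and C = 8x1 + 11x2:
  (0, 31/9) → C = 341/9
  (7/9, 38/9) → C = 158/3
  (0, 13/4) → C = 143/4

At the optimal vertex, -9x1 + 9x2 = 31 and -5x1 + 4x2 = 13.
Solving simultaneously gives x1 = 7/9, x2 = 38/9.

x1 = 7/9, x2 = 38/9, maximum C = 158/3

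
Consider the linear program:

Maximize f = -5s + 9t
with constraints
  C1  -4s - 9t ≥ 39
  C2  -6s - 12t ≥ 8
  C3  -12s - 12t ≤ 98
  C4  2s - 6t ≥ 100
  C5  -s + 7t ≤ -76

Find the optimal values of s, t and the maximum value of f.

s = 51/8, t = -349/24, maximum f = -651/4

Feasible corners and f = -5s + 9t:
  (66, -101/3) → f = -633
  (111/7, -239/21) → f = -1272/7
  (51/8, -349/24) → f = -651/4
The feasible region is unbounded (it extends along (1, -1), (2, -1)), but f strictly decreases along every unbounded feasible direction, so there is no improving ray and the maximum is attained at a vertex.

At the optimal vertex, -12s - 12t = 98 and 2s - 6t = 100.
Solving simultaneously gives s = 51/8, t = -349/24.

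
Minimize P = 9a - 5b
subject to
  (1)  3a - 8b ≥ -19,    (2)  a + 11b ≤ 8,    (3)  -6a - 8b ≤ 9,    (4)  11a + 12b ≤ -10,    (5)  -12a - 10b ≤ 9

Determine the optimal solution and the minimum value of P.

a = -4/17, b = -21/34, minimum P = 33/34

Extreme points and P = 9a - 5b:
  (7/4, -39/16) → P = 447/16
  (1/2, -3/2) → P = 12
  (-4/17, -21/34) → P = 33/34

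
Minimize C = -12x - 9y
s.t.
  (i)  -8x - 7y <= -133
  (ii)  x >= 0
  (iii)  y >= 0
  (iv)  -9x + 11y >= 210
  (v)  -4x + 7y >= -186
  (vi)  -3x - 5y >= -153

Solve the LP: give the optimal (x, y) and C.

Corner points and C = -12x - 9y:
  (0, 210/11) → C = -1890/11
  (0, 153/5) → C = -1377/5
  (211/26, 669/26) → C = -8553/26

The optimum lies where -9x + 11y = 210 and -3x - 5y = -153.
Solving simultaneously gives x = 211/26, y = 669/26.

x = 211/26, y = 669/26, minimum C = -8553/26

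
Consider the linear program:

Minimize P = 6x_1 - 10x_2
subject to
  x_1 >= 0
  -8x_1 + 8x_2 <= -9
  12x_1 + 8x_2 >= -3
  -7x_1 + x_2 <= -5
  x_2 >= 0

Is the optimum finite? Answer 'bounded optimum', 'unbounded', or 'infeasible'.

unbounded

From the feasible point (9/8, 0), moving in the direction (8, 8) keeps every constraint satisfied while P decreases without bound.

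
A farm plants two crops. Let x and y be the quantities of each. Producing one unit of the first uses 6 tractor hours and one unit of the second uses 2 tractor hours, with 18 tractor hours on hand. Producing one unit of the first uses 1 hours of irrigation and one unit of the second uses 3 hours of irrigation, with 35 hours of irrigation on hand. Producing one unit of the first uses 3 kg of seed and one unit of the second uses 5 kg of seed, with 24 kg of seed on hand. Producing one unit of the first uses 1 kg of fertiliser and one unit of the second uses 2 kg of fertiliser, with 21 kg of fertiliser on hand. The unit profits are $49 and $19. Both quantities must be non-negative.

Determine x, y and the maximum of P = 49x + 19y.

x = 7/4, y = 15/4, maximum P = 157

Extreme points and P = 49x + 19y:
  (0, 0) → P = 0
  (0, 24/5) → P = 456/5
  (3, 0) → P = 147
  (7/4, 15/4) → P = 157

At the optimal vertex, 6x + 2y = 18 and 3x + 5y = 24.
Solving simultaneously gives x = 7/4, y = 15/4.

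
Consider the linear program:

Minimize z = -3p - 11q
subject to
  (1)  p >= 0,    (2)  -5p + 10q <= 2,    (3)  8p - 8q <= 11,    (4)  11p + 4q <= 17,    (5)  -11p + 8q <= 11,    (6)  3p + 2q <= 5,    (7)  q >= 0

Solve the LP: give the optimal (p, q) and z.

Vertices and z = -3p - 11q:
  (0, 1/5) → z = -11/5
  (0, 0) → z = 0
  (23/20, 31/40) → z = -479/40
  (3/2, 1/8) → z = -47/8
  (11/8, 0) → z = -33/8
  (7/5, 2/5) → z = -43/5

p = 23/20, q = 31/40, minimum z = -479/40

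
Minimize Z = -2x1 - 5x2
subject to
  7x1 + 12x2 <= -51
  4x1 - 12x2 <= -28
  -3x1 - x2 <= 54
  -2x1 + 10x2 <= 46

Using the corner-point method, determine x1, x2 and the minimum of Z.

x1 = -531/47, x2 = 110/47, minimum Z = 512/47

Corner points and Z = -2x1 - 5x2:
  (-79/11, -2/33) → Z = 44/3
  (-531/47, 110/47) → Z = 512/47
  (-169/10, -33/10) → Z = 503/10
  (-293/16, 15/16) → Z = 511/16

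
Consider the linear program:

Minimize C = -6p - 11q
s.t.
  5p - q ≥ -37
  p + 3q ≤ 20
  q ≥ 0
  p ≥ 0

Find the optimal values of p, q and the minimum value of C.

Corner points and C = -6p - 11q:
  (20, 0) → C = -120
  (0, 20/3) → C = -220/3
  (0, 0) → C = 0

p = 20, q = 0, minimum C = -120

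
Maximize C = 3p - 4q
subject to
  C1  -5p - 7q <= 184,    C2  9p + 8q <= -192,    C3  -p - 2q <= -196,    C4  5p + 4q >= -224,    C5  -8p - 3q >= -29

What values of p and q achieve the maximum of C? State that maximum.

Extreme points and C = 3p - 4q:
  (-976/5, 978/5) → C = -1368
  (-256, 264) → C = -1824
  (-616/3, 602/3) → C = -4256/3

The binding constraints are 9p + 8q = -192 and -p - 2q = -196.
Solving simultaneously gives p = -976/5, q = 978/5.

p = -976/5, q = 978/5, maximum C = -1368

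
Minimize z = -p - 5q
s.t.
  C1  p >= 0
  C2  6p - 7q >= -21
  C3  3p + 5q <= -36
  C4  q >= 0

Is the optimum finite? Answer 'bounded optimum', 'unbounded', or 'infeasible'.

infeasible

The boundaries p = 0 and 6p - 7q = -21 meet at (0, 3), but that point violates 3p + 5q ≤ -36. Every candidate vertex is excluded by some other constraint, so the feasible region is empty.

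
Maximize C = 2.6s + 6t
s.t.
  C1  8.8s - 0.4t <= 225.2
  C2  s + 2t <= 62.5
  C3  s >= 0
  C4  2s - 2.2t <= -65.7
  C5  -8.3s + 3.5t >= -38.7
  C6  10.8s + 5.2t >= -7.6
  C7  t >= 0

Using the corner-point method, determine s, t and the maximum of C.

s = 0, t = 31.25, maximum C = 187.5

Extreme points and C = 2.6s + 6t:
  (0, 125/4) → C = 375/2
  (61/62, 1907/62) → C = 58003/310
  (0, 657/22) → C = 1971/11

At the optimal vertex, s + 2t = 62.5 and s = 0.
Solving simultaneously gives s = 0, t = 125/4.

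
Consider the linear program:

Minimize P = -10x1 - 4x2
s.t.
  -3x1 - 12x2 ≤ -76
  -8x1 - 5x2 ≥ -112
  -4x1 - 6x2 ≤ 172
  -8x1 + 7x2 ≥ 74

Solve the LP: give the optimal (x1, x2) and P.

x1 = 69/16, x2 = 31/2, minimum P = -841/8

Corner points and P = -10x1 - 4x2:
  (-84, 82/3) → P = 2192/3
  (-356/117, 830/117) → P = 80/39
  (69/16, 31/2) → P = -841/8
The feasible region is unbounded (it extends along (-3, 2), (-5, 8)), but P strictly increases along every unbounded feasible direction, so there is no improving ray and the minimum is attained at a vertex.

The binding constraints are -8x1 - 5x2 = -112 and -8x1 + 7x2 = 74.
Solving simultaneously gives x1 = 69/16, x2 = 31/2.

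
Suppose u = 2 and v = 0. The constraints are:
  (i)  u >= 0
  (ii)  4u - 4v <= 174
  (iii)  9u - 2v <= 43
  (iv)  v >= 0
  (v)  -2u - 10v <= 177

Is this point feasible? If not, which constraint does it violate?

(i): 2 ≥ 0 ✓
(ii): 8 ≤ 174 ✓
(iii): 18 ≤ 43 ✓
(iv): 0 ≥ 0 ✓
(v): -4 ≤ 177 ✓

feasible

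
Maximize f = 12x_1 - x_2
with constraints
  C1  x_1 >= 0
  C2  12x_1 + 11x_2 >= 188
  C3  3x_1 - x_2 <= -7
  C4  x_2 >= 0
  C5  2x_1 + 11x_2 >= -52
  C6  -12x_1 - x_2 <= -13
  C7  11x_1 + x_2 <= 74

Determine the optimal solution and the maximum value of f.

x_1 = 67/14, x_2 = 299/14, maximum f = 505/14

Corner points and f = 12x_1 - x_2:
  (0, 188/11) → f = -188/11
  (0, 74) → f = -74
  (37/15, 72/5) → f = 76/5
  (67/14, 299/14) → f = 505/14

At the optimal vertex, 3x_1 - x_2 = -7 and 11x_1 + x_2 = 74.
Solving simultaneously gives x_1 = 67/14, x_2 = 299/14.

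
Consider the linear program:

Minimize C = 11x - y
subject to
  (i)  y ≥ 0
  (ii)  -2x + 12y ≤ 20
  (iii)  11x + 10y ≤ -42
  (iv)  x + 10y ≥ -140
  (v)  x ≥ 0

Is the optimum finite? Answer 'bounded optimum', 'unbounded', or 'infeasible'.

The boundaries y = 0 and -2x + 12y = 20 meet at (-10, 0), but that point violates x ≥ 0. Every candidate vertex is excluded by some other constraint, so the feasible region is empty.

infeasible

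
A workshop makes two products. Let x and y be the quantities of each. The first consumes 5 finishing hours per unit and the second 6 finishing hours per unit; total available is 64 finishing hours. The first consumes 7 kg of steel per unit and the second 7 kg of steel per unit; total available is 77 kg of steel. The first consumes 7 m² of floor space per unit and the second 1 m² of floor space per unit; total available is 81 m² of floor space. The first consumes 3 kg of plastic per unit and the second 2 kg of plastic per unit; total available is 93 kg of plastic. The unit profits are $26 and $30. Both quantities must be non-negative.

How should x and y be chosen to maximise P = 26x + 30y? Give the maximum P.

x = 2, y = 9, maximum P = 322

Extreme points and P = 26x + 30y:
  (0, 0) → P = 0
  (0, 32/3) → P = 320
  (11, 0) → P = 286
  (2, 9) → P = 322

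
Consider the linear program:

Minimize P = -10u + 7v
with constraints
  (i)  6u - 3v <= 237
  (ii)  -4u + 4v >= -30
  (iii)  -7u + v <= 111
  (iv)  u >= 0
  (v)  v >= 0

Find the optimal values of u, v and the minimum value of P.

u = 143/2, v = 64, minimum P = -267

Corner points and P = -10u + 7v:
  (143/2, 64) → P = -267
  (15/2, 0) → P = -75
  (0, 111) → P = 777
  (0, 0) → P = 0
The feasible region is unbounded (it extends along (1, 7), (1, 2)), but P strictly increases along every unbounded feasible direction, so there is no improving ray and the minimum is attained at a vertex.

The optimum lies where 6u - 3v = 237 and -4u + 4v = -30.
Solving simultaneously gives u = 143/2, v = 64.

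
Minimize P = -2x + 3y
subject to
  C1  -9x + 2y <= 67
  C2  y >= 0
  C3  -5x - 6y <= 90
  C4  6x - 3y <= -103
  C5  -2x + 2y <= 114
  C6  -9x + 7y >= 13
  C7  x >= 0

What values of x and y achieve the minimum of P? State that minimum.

Feasible corners and P = -2x + 3y:
  (1/3, 35) → P = 313/3
  (47/7, 446/7) → P = 1244/7
  (68/3, 239/3) → P = 581/3

x = 1/3, y = 35, minimum P = 313/3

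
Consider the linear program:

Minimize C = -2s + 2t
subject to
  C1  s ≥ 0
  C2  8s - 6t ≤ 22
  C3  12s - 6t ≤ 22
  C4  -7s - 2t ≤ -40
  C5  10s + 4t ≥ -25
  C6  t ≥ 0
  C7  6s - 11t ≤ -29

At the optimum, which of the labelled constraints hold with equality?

C3 and C7

Corner points and C = -2s + 2t:
  (0, 20) → C = 40
  (13/3, 5) → C = 4/3
  (382/89, 443/89) → C = 122/89
The feasible region is unbounded (it extends along (0, 1), (1, 2)), but C strictly increases along every unbounded feasible direction, so there is no improving ray and the minimum is attained at a vertex.

The minimum is at (13/3, 5). Substituting into each constraint, equality holds for C3 and C7; the remaining constraints have slack.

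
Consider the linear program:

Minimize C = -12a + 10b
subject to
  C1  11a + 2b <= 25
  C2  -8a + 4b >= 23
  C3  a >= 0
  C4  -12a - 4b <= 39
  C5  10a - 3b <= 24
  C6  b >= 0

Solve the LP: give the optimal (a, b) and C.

a = 0, b = 23/4, minimum C = 115/2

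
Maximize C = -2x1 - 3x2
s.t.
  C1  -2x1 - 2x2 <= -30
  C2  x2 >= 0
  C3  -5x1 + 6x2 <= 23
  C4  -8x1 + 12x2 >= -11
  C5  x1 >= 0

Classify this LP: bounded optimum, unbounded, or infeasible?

Corner points and C = -2x1 - 3x2:
  (67/11, 98/11) → C = -428/11
  (191/20, 109/20) → C = -709/20
The feasible region has finitely many vertices and no improving ray; the maximum is -709/20 at (191/20, 109/20).

bounded optimum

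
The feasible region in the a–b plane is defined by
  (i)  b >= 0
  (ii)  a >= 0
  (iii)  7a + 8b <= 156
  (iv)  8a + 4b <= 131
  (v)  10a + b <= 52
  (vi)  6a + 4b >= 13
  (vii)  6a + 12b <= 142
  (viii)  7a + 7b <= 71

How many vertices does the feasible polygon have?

5

Intersecting each pair of boundary lines and keeping only the points that satisfy every inequality leaves:
  (26/5, 0)
  (13/6, 0)
  (0, 13/4)
  (0, 71/7)
  (293/63, 346/63)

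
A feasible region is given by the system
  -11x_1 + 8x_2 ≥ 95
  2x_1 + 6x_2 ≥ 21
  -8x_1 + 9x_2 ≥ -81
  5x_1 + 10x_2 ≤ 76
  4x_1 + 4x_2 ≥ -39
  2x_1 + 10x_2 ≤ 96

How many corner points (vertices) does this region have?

Pairwise boundary intersections that survive every other constraint:
  (-201/41, 421/82)
  (-57/25, 437/50)
  (-159/8, 81/8)
  (-20/3, 164/15)
  (-387/16, 231/16)

5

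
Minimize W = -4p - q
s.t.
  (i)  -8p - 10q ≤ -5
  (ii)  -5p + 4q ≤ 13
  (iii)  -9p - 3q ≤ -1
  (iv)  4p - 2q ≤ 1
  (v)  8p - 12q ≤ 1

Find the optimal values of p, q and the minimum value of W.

p = 5, q = 19/2, minimum W = -59/2

Extreme points and W = -4p - q:
  (-5/66, 37/66) → W = -17/66
  (5/14, 3/14) → W = -23/14
  (-35/51, 122/51) → W = 6/17
  (5, 19/2) → W = -59/2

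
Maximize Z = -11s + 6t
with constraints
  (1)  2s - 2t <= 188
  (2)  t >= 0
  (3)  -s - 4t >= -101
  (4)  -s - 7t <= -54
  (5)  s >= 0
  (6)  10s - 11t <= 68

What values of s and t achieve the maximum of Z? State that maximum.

s = 0, t = 101/4, maximum Z = 303/2

Corner points and Z = -11s + 6t:
  (0, 101/4) → Z = 303/2
  (461/17, 314/17) → Z = -3187/17
  (0, 54/7) → Z = 324/7
  (1070/81, 472/81) → Z = -8938/81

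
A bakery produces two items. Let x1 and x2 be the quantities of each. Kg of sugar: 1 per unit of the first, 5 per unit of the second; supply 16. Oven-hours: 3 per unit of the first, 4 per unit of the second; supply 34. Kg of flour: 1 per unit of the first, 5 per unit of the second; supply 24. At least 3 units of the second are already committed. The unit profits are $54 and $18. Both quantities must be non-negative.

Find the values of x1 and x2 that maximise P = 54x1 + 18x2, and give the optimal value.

x1 = 1, x2 = 3, maximum P = 108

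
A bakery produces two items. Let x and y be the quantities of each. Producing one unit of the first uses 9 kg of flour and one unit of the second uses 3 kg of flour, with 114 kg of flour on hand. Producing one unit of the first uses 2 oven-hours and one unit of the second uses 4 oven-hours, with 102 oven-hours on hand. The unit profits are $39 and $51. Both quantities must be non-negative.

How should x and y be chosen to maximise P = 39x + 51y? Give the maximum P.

Vertices and P = 39x + 51y:
  (0, 0) → P = 0
  (0, 51/2) → P = 2601/2
  (38/3, 0) → P = 494
  (5, 23) → P = 1368

x = 5, y = 23, maximum P = 1368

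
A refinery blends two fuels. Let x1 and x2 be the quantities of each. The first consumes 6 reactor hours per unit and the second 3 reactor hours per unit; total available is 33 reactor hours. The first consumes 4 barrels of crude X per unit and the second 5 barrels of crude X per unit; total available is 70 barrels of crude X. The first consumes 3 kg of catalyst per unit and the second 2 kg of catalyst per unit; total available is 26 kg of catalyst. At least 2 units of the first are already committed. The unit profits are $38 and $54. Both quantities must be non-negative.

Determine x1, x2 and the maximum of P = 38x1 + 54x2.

Feasible corners and P = 38x1 + 54x2:
  (11/2, 0) → P = 209
  (2, 0) → P = 76
  (2, 7) → P = 454

The binding constraints are 6x1 + 3x2 = 33 and x1 = 2.
Solving simultaneously gives x1 = 2, x2 = 7.

x1 = 2, x2 = 7, maximum P = 454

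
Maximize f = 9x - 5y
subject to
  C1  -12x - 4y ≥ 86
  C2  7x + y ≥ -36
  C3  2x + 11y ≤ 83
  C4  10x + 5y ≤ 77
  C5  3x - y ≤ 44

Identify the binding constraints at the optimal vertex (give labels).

Extreme points and f = 9x - 5y:
  (-29/8, -85/8) → f = 41/2
  (15/4, -131/4) → f = 395/2
  (4/5, -208/5) → f = 1076/5

The maximum is at (4/5, -208/5). Substituting into each constraint, equality holds for C2 and C5; the remaining constraints have slack.

C2 and C5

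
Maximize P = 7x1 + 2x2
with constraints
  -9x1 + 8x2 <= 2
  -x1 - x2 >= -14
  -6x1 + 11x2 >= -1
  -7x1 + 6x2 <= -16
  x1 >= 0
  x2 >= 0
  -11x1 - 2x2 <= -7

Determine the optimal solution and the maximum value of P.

Vertices and P = 7x1 + 2x2:
  (155/17, 83/17) → P = 1251/17
  (100/13, 82/13) → P = 864/13
  (170/41, 89/41) → P = 1368/41

At the optimal vertex, -x1 - x2 = -14 and -6x1 + 11x2 = -1.
Solving simultaneously gives x1 = 155/17, x2 = 83/17.

x1 = 155/17, x2 = 83/17, maximum P = 1251/17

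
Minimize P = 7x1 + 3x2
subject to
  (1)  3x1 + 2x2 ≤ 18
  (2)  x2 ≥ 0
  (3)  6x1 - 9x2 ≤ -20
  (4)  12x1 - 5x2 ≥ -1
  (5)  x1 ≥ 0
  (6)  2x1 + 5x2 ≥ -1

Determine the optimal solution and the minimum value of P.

Extreme points and P = 7x1 + 3x2:
  (122/39, 56/13) → P = 1358/39
  (88/39, 73/13) → P = 1273/39
  (7/6, 3) → P = 103/6

The optimum lies where 6x1 - 9x2 = -20 and 12x1 - 5x2 = -1.
Solving simultaneously gives x1 = 7/6, x2 = 3.

x1 = 7/6, x2 = 3, minimum P = 103/6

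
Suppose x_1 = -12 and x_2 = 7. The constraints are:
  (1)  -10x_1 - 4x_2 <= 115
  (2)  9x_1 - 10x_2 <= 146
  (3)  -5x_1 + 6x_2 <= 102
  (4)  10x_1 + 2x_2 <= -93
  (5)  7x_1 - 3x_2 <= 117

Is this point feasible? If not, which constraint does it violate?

feasible

(1): 92 ≤ 115 ✓
(2): -178 ≤ 146 ✓
(3): 102 ≤ 102 ✓
(4): -106 ≤ -93 ✓
(5): -105 ≤ 117 ✓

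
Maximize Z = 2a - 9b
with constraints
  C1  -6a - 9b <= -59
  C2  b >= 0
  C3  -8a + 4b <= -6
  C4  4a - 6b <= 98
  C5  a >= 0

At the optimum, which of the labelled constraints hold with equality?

Feasible corners and Z = 2a - 9b:
  (59/6, 0) → Z = 59/3
  (145/48, 109/24) → Z = -209/6
  (49/2, 0) → Z = 49
The feasible region is unbounded (it extends along (3, 2), (1, 2)), but Z strictly decreases along every unbounded feasible direction, so there is no improving ray and the maximum is attained at a vertex.

The maximum is at (49/2, 0). Substituting into each constraint, equality holds for C2 and C4; the remaining constraints have slack.

C2 and C4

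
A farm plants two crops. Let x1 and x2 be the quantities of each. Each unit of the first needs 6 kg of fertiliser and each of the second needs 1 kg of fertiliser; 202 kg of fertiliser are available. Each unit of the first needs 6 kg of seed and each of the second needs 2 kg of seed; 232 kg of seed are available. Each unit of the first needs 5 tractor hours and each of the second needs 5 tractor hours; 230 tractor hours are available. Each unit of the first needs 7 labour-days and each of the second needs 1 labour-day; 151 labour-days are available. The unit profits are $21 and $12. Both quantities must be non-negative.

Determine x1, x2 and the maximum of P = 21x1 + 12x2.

x1 = 35/2, x2 = 57/2, maximum P = 1419/2

Corner points and P = 21x1 + 12x2:
  (0, 0) → P = 0
  (0, 46) → P = 552
  (151/7, 0) → P = 453
  (35/2, 57/2) → P = 1419/2

The binding constraints are 5x1 + 5x2 = 230 and 7x1 + x2 = 151.
Solving simultaneously gives x1 = 35/2, x2 = 57/2.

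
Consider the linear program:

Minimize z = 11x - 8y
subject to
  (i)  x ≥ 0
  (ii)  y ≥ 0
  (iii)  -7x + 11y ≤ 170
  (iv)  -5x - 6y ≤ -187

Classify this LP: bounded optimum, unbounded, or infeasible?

bounded optimum

Feasible corners and z = 11x - 8y:
  (187/5, 0) → z = 2057/5
  (1037/97, 2159/97) → z = -5865/97
The feasible region has finitely many vertices and no improving ray; the minimum is -5865/97 at (1037/97, 2159/97).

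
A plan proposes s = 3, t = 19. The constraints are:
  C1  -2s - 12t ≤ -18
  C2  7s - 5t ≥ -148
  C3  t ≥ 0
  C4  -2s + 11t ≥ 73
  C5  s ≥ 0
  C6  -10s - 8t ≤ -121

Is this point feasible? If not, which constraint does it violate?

feasible

C1: -234 ≤ -18 ✓
C2: -74 ≥ -148 ✓
C3: 19 ≥ 0 ✓
C4: 203 ≥ 73 ✓
C5: 3 ≥ 0 ✓
C6: -182 ≤ -121 ✓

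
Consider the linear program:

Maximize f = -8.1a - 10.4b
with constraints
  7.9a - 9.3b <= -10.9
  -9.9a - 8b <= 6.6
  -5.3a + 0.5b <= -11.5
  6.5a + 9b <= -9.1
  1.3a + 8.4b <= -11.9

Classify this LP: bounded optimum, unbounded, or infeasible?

infeasible

The boundaries -9.9a - 8b = 6.6 and -5.3a + 0.5b = -11.5 meet at (1774/947, -14883/4735), but that point violates 7.9a - 9.3b ≤ -10.9. Every candidate vertex is excluded by some other constraint, so the feasible region is empty.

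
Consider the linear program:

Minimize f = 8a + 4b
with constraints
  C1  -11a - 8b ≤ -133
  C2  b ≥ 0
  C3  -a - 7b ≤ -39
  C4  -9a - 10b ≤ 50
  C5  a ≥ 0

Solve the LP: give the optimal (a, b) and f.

a = 0, b = 133/8, minimum f = 133/2

Extreme points and f = 8a + 4b:
  (619/69, 296/69) → f = 6136/69
  (0, 133/8) → f = 133/2
  (39, 0) → f = 312
The feasible region is unbounded (it extends along (0, 1), (1, 0)), but f strictly increases along every unbounded feasible direction, so there is no improving ray and the minimum is attained at a vertex.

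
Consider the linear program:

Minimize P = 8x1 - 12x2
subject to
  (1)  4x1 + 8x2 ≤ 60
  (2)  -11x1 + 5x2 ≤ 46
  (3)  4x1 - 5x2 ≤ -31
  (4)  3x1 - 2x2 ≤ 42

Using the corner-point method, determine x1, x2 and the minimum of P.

x1 = -17/27, x2 = 211/27, minimum P = -2668/27

Vertices and P = 8x1 - 12x2:
  (-17/27, 211/27) → P = -2668/27
  (1, 7) → P = -76
  (-15/7, 157/35) → P = -2484/35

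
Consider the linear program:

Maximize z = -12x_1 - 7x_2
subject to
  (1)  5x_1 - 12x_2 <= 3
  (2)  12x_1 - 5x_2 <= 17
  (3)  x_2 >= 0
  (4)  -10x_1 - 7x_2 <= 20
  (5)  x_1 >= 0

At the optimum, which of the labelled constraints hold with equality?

(3) and (5)

Vertices and z = -12x_1 - 7x_2:
  (27/17, 7/17) → z = -373/17
  (3/5, 0) → z = -36/5
  (0, 0) → z = 0
The feasible region is unbounded (it extends along (0, 1), (5, 12)), but z strictly decreases along every unbounded feasible direction, so there is no improving ray and the maximum is attained at a vertex.

The maximum is at (0, 0). Substituting into each constraint, equality holds for (3) and (5); the remaining constraints have slack.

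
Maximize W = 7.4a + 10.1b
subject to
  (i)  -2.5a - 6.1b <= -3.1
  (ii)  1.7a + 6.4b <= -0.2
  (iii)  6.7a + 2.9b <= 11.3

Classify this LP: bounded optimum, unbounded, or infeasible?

infeasible

The boundaries -2.5a - 6.1b = -3.1 and 1.7a + 6.4b = -0.2 meet at (2106/563, -577/563), but that point violates 6.7a + 2.9b ≤ 11.3. Every candidate vertex is excluded by some other constraint, so the feasible region is empty.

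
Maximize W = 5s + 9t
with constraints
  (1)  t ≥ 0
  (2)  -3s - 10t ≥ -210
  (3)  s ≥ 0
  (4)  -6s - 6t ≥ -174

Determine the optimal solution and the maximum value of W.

s = 80/7, t = 123/7, maximum W = 1507/7

Corner points and W = 5s + 9t:
  (0, 0) → W = 0
  (29, 0) → W = 145
  (0, 21) → W = 189
  (80/7, 123/7) → W = 1507/7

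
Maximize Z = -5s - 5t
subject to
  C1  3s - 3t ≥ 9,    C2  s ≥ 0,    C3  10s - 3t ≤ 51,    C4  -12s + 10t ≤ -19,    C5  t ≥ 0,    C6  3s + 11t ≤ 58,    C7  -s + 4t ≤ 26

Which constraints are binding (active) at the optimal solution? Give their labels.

Vertices and Z = -5s - 5t:
  (6, 3) → Z = -45
  (3, 0) → Z = -15
  (51/10, 0) → Z = -51/2

The maximum is at (3, 0). Substituting into each constraint, equality holds for C1 and C5; the remaining constraints have slack.

C1 and C5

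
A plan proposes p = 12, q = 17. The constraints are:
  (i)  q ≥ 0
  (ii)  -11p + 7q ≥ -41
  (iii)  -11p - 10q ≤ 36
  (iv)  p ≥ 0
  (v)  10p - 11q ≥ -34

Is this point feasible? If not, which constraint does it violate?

Constraint (v): 10p - 11q = -67, which is not ≥ -34. All other constraints are satisfied.

not feasible — violates (v)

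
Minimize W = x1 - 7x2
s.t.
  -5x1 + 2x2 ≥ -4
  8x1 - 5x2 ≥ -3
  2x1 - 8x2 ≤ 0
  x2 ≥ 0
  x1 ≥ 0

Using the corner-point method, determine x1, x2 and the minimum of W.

x1 = 26/9, x2 = 47/9, minimum W = -101/3

Corner points and W = x1 - 7x2:
  (26/9, 47/9) → W = -101/3
  (8/9, 2/9) → W = -2/3
  (0, 3/5) → W = -21/5
  (0, 0) → W = 0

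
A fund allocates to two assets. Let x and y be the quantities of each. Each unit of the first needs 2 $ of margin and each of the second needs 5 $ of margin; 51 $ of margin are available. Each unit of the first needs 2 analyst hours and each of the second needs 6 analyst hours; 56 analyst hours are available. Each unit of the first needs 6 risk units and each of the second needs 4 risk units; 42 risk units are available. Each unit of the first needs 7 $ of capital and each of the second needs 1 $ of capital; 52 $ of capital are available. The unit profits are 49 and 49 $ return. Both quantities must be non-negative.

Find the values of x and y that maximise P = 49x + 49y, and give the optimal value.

x = 1, y = 9, maximum P = 490

Vertices and P = 49x + 49y:
  (0, 0) → P = 0
  (0, 28/3) → P = 1372/3
  (7, 0) → P = 343
  (1, 9) → P = 490

The optimum lies where 2x + 6y = 56 and 6x + 4y = 42.
Solving simultaneously gives x = 1, y = 9.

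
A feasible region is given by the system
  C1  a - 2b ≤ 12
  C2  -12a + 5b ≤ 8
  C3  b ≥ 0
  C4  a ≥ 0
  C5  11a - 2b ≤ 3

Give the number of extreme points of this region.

4

The feasible vertices (each the meet of two boundaries and inside every other half-plane) are:
  (0, 8/5)
  (1, 4)
  (0, 0)
  (3/11, 0)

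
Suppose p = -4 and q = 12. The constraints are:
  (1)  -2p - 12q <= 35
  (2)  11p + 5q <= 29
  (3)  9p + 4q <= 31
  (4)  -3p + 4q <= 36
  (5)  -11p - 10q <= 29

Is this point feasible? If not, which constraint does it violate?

Constraint (4): -3p + 4q = 60, which is not ≤ 36. All other constraints are satisfied.

not feasible — violates (4)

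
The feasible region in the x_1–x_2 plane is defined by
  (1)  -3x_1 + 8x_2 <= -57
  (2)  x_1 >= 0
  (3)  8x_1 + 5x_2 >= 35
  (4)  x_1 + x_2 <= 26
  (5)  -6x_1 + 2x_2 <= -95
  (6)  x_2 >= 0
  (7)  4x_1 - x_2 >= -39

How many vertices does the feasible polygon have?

3

Pairwise boundary intersections that survive every other constraint:
  (265/11, 21/11)
  (19, 0)
  (26, 0)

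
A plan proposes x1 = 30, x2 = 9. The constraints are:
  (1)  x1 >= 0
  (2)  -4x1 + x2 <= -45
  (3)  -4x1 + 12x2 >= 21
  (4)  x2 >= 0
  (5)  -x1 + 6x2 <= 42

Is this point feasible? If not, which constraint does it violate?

Constraint (3): -4x1 + 12x2 = -12, which is not ≥ 21. All other constraints are satisfied.

not feasible — violates (3)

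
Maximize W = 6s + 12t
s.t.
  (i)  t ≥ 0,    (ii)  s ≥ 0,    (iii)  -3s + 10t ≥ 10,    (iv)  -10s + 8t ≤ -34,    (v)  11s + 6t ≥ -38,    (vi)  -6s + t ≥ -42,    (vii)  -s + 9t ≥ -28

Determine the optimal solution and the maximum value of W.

At the optimal vertex, -10s + 8t = -34 and -6s + t = -42.
Solving simultaneously gives s = 151/19, t = 108/19.

s = 151/19, t = 108/19, maximum W = 2202/19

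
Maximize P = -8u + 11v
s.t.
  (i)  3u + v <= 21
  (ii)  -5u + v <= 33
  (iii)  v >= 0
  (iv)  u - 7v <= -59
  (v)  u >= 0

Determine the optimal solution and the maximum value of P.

u = 0, v = 21, maximum P = 231

Extreme points and P = -8u + 11v:
  (4, 9) → P = 67
  (0, 21) → P = 231
  (0, 59/7) → P = 649/7

The optimum lies where 3u + v = 21 and u = 0.
Solving simultaneously gives u = 0, v = 21.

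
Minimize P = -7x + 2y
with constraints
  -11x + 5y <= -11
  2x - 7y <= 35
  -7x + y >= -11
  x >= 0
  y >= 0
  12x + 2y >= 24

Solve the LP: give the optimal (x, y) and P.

Feasible corners and P = -7x + 2y:
  (11/6, 11/6) → P = -55/6
  (71/41, 66/41) → P = -365/41
  (23/13, 18/13) → P = -125/13

At the optimal vertex, -7x + y = -11 and 12x + 2y = 24.
Solving simultaneously gives x = 23/13, y = 18/13.

x = 23/13, y = 18/13, minimum P = -125/13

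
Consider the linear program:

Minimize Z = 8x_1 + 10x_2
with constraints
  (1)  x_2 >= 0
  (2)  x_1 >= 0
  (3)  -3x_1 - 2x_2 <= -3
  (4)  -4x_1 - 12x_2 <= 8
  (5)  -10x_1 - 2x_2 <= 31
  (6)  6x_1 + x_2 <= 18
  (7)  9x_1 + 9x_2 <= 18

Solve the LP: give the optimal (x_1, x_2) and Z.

Feasible corners and Z = 8x_1 + 10x_2:
  (1, 0) → Z = 8
  (2, 0) → Z = 16
  (0, 3/2) → Z = 15
  (0, 2) → Z = 20

The binding constraints are x_2 = 0 and -3x_1 - 2x_2 = -3.
Solving simultaneously gives x_1 = 1, x_2 = 0.

x_1 = 1, x_2 = 0, minimum Z = 8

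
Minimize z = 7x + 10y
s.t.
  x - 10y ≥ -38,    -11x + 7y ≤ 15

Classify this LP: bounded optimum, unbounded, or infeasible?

unbounded

From the feasible point (116/103, 403/103), moving in the direction (-7, -11) keeps every constraint satisfied while z decreases without bound.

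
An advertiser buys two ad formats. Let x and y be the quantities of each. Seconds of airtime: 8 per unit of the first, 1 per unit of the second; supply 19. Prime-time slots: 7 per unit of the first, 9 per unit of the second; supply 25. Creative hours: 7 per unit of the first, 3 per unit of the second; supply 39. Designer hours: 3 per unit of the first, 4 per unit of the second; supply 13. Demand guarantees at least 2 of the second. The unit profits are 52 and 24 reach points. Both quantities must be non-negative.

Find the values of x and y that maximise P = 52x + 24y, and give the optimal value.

The optimum lies where 7x + 9y = 25 and y = 2.
Solving simultaneously gives x = 1, y = 2.

x = 1, y = 2, maximum P = 100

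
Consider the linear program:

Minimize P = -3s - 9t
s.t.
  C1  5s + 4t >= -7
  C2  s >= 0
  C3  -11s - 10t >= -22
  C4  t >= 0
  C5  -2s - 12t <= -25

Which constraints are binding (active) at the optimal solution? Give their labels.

C2 and C3

Corner points and P = -3s - 9t:
  (0, 11/5) → P = -99/5
  (0, 25/12) → P = -75/4
  (1/8, 33/16) → P = -303/16

The minimum is at (0, 11/5). Substituting into each constraint, equality holds for C2 and C3; the remaining constraints have slack.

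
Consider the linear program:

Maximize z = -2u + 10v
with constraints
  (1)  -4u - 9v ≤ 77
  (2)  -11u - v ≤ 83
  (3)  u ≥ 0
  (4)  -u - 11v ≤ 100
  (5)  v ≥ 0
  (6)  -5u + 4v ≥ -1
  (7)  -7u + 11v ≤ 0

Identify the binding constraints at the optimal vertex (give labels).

Corner points and z = -2u + 10v:
  (0, 0) → z = 0
  (1/5, 0) → z = -2/5
  (11/27, 7/27) → z = 16/9

The maximum is at (11/27, 7/27). Substituting into each constraint, equality holds for (6) and (7); the remaining constraints have slack.

(6) and (7)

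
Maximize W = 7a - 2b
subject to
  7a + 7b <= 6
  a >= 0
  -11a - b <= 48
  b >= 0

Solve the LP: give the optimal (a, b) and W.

a = 6/7, b = 0, maximum W = 6

Feasible corners and W = 7a - 2b:
  (0, 6/7) → W = -12/7
  (6/7, 0) → W = 6
  (0, 0) → W = 0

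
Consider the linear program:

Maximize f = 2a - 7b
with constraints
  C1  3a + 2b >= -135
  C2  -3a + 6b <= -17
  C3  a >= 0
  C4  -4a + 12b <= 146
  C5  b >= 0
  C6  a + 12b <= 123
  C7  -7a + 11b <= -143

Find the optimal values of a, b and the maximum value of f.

Extreme points and f = 2a - 7b:
  (123, 0) → f = 246
  (143/7, 0) → f = 286/7
  (3069/95, 718/95) → f = 1112/95

a = 123, b = 0, maximum f = 246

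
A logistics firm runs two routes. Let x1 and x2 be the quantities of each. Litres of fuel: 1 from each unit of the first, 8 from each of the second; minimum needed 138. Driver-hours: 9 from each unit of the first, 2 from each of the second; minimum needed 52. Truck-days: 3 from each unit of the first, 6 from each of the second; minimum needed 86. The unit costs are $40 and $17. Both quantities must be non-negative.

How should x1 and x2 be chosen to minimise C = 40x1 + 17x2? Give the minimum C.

Corner points and C = 40x1 + 17x2:
  (0, 26) → C = 442
  (138, 0) → C = 5520
  (2, 17) → C = 369
The feasible region is unbounded (it extends along (0, 1), (1, 0)), but C strictly increases along every unbounded feasible direction, so there is no improving ray and the minimum is attained at a vertex.

x1 = 2, x2 = 17, minimum C = 369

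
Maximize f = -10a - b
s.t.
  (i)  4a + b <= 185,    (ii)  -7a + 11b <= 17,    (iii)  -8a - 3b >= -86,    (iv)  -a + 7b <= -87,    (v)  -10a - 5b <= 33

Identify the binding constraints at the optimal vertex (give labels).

Extreme points and f = -10a - b:
  (863/59, -610/59) → f = -8020/59
  (529/10, -562/5) → f = -2083/5
  (68/25, -301/25) → f = -379/25

The maximum is at (68/25, -301/25). Substituting into each constraint, equality holds for (iv) and (v); the remaining constraints have slack.

(iv) and (v)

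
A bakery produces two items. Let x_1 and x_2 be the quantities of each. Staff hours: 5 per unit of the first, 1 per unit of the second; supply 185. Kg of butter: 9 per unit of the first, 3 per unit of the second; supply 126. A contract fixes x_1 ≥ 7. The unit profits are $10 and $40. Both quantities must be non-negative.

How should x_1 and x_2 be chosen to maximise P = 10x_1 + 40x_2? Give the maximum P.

x_1 = 7, x_2 = 21, maximum P = 910

The optimum lies where 9x_1 + 3x_2 = 126 and x_1 = 7.
Solving simultaneously gives x_1 = 7, x_2 = 21.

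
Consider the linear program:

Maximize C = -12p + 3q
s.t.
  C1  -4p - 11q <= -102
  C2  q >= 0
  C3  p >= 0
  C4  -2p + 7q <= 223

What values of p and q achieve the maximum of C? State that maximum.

Extreme points and C = -12p + 3q:
  (51/2, 0) → C = -306
  (0, 102/11) → C = 306/11
  (0, 223/7) → C = 669/7
The feasible region is unbounded (it extends along (7, 2), (1, 0)), but C strictly decreases along every unbounded feasible direction, so there is no improving ray and the maximum is attained at a vertex.

The binding constraints are p = 0 and -2p + 7q = 223.
Solving simultaneously gives p = 0, q = 223/7.

p = 0, q = 223/7, maximum C = 669/7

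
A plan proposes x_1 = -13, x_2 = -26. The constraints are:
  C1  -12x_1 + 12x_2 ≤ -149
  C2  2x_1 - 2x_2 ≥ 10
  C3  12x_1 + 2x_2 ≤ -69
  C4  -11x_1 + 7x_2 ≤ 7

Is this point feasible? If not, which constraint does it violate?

C1: -156 ≤ -149 ✓
C2: 26 ≥ 10 ✓
C3: -208 ≤ -69 ✓
C4: -39 ≤ 7 ✓

feasible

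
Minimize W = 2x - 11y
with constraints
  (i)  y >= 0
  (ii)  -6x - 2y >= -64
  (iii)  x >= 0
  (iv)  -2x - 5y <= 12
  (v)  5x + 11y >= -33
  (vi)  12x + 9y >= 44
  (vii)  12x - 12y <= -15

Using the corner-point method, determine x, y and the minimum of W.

Corner points and W = 2x - 11y:
  (0, 32) → W = -352
  (123/16, 143/16) → W = -1327/16
  (0, 44/9) → W = -484/9
  (131/84, 59/21) → W = -389/14

x = 0, y = 32, minimum W = -352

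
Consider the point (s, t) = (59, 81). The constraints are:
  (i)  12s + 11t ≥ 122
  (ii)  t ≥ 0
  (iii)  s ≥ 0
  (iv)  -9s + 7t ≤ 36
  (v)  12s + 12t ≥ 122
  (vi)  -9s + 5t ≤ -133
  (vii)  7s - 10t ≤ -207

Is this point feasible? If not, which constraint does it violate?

Constraint (vi): -9s + 5t = -126, which is not ≤ -133. All other constraints are satisfied.

not feasible — violates (vi)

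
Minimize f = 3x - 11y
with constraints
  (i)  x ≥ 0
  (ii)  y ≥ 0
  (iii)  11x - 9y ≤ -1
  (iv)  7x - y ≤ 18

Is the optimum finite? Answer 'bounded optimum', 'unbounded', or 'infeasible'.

unbounded

From the feasible point (0, 1/9), moving in the direction (0, 1) keeps every constraint satisfied while f decreases without bound.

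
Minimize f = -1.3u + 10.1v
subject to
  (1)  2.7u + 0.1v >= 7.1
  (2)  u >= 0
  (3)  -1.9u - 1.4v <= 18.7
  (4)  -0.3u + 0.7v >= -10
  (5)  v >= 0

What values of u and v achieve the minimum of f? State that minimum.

u = 100/3, v = 0, minimum f = -130/3

The feasible region is unbounded (it extends along (0, 1), (7, 3)), but f strictly increases along every unbounded feasible direction, so there is no improving ray and the minimum is attained at a vertex.

The binding constraints are -0.3u + 0.7v = -10 and v = 0.
Solving simultaneously gives u = 100/3, v = 0.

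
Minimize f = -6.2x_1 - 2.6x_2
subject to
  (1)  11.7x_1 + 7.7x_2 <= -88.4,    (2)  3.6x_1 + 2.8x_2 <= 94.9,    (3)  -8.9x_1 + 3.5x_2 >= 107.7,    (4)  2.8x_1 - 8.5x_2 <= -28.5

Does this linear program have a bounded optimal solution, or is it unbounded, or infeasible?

Corner points and f = -6.2x_1 - 2.6x_2:
  (-13975/72, 15873/56) → f = 587717/1260
  (-16267/1564, 47333/10948) → f = 291461/5474
  (-5438/439, -1597/2195) → f = 863651/10975
The feasible region has finitely many vertices and no improving ray; the minimum is 291461/5474 at (-16267/1564, 47333/10948).

bounded optimum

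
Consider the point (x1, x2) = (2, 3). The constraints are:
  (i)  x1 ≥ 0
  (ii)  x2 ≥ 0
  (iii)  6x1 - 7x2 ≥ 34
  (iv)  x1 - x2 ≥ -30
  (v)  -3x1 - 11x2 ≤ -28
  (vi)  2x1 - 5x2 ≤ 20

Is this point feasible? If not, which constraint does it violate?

not feasible — violates (iii)

Constraint (iii): 6x1 - 7x2 = -9, which is not ≥ 34. All other constraints are satisfied.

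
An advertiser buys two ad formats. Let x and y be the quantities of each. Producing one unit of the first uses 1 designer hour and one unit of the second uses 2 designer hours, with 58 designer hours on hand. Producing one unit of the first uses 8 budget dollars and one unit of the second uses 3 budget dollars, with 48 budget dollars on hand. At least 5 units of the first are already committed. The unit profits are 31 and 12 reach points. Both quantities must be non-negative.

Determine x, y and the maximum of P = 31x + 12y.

x = 5, y = 8/3, maximum P = 187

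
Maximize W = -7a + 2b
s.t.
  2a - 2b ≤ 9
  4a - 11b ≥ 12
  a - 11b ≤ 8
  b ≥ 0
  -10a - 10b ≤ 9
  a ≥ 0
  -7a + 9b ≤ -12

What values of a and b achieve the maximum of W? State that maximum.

a = 3, b = 0, maximum W = -21

Corner points and W = -7a + 2b:
  (75/14, 6/7) → W = -501/14
  (9/2, 0) → W = -63/2
  (3, 0) → W = -21

The binding constraints are 4a - 11b = 12 and b = 0.
Solving simultaneously gives a = 3, b = 0.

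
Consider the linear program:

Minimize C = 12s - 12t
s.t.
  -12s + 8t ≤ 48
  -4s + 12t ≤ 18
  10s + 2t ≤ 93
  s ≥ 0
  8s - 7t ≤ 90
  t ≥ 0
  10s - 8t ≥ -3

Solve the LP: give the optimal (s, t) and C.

s = 27/22, t = 21/11, minimum C = -90/11

Corner points and C = 12s - 12t:
  (135/16, 69/16) → C = 99/2
  (27/22, 21/11) → C = -90/11
  (93/10, 0) → C = 558/5
  (0, 0) → C = 0
  (0, 3/8) → C = -9/2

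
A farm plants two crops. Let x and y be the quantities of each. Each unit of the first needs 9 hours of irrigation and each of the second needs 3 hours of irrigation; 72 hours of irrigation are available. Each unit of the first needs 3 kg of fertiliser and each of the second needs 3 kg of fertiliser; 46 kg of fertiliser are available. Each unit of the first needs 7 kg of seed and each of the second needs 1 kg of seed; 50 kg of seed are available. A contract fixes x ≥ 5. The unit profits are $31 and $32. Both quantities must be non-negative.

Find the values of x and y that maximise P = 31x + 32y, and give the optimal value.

x = 5, y = 9, maximum P = 443

Vertices and P = 31x + 32y:
  (50/7, 0) → P = 1550/7
  (5, 0) → P = 155
  (13/2, 9/2) → P = 691/2
  (5, 9) → P = 443

The binding constraints are 9x + 3y = 72 and x = 5.
Solving simultaneously gives x = 5, y = 9.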